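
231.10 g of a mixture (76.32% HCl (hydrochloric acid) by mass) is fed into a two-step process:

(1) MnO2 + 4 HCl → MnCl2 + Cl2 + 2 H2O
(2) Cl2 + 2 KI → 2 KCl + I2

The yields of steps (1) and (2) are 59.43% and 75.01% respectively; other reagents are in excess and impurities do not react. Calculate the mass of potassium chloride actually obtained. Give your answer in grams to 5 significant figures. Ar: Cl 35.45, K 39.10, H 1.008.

80.387 g

Pure HCl = 231.10 × 0.7632 = 176.376 g.
M(HCl) = 1.008 + 35.45 = 36.458 g/mol.
M(KCl) = 39.10 + 35.45 = 74.55 g/mol.
n(HCl) = 176.376 / 36.458 = 4.83777 mol.
Step 1 (HCl:Cl2 = 4:1): theoretical n(Cl2) = 1.20944 mol; at 59.43% yield, n(Cl2) = 0.718772 mol.
Step 2 (Cl2:KCl = 1:2): theoretical n(KCl) = 1.43754 mol, so theoretical mass = 1.43754 × 74.55 = 107.169 g.
At 75.01% yield, actual mass of KCl = 107.169 × 0.7501 = 80.3874 g.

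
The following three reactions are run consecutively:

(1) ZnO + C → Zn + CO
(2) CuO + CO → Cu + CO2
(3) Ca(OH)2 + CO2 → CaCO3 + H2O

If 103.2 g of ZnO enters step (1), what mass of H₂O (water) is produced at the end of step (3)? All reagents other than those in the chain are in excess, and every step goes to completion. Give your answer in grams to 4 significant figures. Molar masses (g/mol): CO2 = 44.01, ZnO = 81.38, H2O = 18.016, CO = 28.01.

22.85 g

n(ZnO) = 103.2 / 81.38 = 1.2681 mol.
Reaction (1): ZnO→CO ratio 1:1 ⇒ n(CO) = 1.2681 mol.
Reaction (2): CO→CO2 ratio 1:1 ⇒ n(CO2) = 1.2681 mol.
Reaction (3): CO2→H2O ratio 1:1 ⇒ n(H2O) = 1.2681 mol.
Mass of H2O = 1.2681 × 18.016 = 22.847 g.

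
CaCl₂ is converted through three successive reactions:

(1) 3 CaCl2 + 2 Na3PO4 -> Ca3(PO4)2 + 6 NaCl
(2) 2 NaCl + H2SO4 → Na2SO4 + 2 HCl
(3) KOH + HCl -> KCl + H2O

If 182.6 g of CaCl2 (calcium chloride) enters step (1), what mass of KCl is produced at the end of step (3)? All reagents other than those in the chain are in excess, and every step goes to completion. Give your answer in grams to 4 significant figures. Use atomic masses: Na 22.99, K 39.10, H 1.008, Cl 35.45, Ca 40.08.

M(CaCl2) = 40.08 + 2(35.45) = 110.98 g/mol.
M(KCl) = 39.10 + 35.45 = 74.55 g/mol.
n(CaCl2) = 182.6 / 110.98 = 1.6453 mol.
Reaction (1): CaCl2→NaCl ratio 3:6 ⇒ n(NaCl) = 3.2907 mol.
Reaction (2): NaCl→HCl ratio 2:2 ⇒ n(HCl) = 3.2907 mol.
Reaction (3): HCl→KCl ratio 1:1 ⇒ n(KCl) = 3.2907 mol.
Mass of KCl = 3.2907 × 74.55 = 245.32 g.

245.3 g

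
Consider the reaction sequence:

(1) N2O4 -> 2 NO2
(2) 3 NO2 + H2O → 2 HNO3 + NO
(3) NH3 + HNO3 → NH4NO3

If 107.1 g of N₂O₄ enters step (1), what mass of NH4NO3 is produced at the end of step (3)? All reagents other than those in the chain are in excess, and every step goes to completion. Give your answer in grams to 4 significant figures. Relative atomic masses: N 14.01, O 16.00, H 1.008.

M(N2O4) = 2(14.01) + 4(16.00) = 92.02 g/mol.
M(NH4NO3) = 2(14.01) + 4(1.008) + 3(16.00) = 80.052 g/mol.
n(N2O4) = 107.1 / 92.02 = 1.1639 mol.
Reaction (1): N2O4→NO2 ratio 1:2 ⇒ n(NO2) = 2.3278 mol.
Reaction (2): NO2→HNO3 ratio 3:2 ⇒ n(HNO3) = 1.5518 mol.
Reaction (3): HNO3→NH4NO3 ratio 1:1 ⇒ n(NH4NO3) = 1.5518 mol.
Mass of NH4NO3 = 1.5518 × 80.052 = 124.23 g.

124.2 g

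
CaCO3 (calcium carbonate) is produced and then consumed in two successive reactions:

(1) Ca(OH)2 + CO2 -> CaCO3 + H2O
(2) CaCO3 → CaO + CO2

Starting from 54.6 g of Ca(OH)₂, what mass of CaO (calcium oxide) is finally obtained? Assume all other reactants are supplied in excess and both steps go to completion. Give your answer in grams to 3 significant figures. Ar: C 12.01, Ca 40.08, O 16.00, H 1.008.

M(Ca(OH)2) = 40.08 + 2(16.00) + 2(1.008) = 74.096 g/mol.
M(CaO) = 40.08 + 16.00 = 56.08 g/mol.
n(Ca(OH)2) = 54.60 / 74.096 = 0.7369 mol.
Step 1 gives a 1:1 ratio of Ca(OH)2 to CaCO3, so n(CaCO3) = 0.7369 mol.
In step 2 the CaCO3:CaO ratio is 1:1, so n(CaO) = 0.7369 mol.
Mass of CaO = 0.7369 × 56.08 = 41.32 g.

41.3 g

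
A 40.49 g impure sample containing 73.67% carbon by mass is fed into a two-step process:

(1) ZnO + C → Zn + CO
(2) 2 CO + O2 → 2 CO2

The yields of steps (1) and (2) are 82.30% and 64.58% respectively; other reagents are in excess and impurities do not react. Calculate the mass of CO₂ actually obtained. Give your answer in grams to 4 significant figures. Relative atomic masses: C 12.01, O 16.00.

Pure C = 40.49 × 0.7367 = 29.829 g.
M(C) = 12.01 g/mol.
M(CO2) = 12.01 + 2(16.00) = 44.01 g/mol.
n(C) = 29.829 / 12.01 = 2.4837 mol.
Step 1 (C:CO = 1:1): theoretical n(CO) = 2.4837 mol; at 82.30% yield, n(CO) = 2.0441 mol.
Step 2 (CO:CO2 = 2:2): theoretical n(CO2) = 2.0441 mol, so theoretical mass = 2.0441 × 44.01 = 89.959 g.
At 64.58% yield, actual mass of CO2 = 89.959 × 0.6458 = 58.096 g.

58.10 g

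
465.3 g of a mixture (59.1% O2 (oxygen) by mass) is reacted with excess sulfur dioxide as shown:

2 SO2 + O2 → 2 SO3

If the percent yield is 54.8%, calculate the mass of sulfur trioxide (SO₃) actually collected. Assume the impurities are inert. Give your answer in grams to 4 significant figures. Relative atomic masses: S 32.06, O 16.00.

754.0 g

Pure O2 available = 465.3 g × 0.591 = 274.99 g.
M(O2) = 2(16.00) = 32.00 g/mol.
M(SO3) = 32.06 + 3(16.00) = 80.06 g/mol.
n(O2) = 274.99 g / 32.00 g/mol = 8.5935 mol.
From the equation the O2:SO3 mole ratio is 1:2, so n(SO3) = 8.5935 × 2/1 = 17.187 mol.
Mass of SO3 = 17.187 mol × 80.06 g/mol = 1376.0 g.
Actual mass collected = 1376.0 g × 0.548 = 754.04 g.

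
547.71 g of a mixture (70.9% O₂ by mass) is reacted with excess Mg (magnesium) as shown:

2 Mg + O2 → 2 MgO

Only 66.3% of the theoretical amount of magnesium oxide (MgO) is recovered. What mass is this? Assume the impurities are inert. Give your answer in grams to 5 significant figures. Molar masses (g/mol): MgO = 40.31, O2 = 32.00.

648.64 g

Pure O2 available = 547.71 g × 0.709 = 388.326 g.
n(O2) = 388.326 g / 32.00 g/mol = 12.1352 mol.
From the equation the O2:MgO mole ratio is 1:2, so n(MgO) = 12.1352 × 2/1 = 24.2704 mol.
Mass of MgO = 24.2704 mol × 40.31 g/mol = 978.340 g.
Actual mass collected = 978.340 g × 0.663 = 648.639 g.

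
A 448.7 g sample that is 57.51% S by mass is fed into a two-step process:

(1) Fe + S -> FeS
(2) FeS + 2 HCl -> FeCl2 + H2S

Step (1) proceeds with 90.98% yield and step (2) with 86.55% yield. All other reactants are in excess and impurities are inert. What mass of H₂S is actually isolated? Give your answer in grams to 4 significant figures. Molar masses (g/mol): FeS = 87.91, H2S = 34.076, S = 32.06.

Pure S = 448.7 × 0.5751 = 258.05 g.
n(S) = 258.05 / 32.06 = 8.0489 mol.
Step 1 (S:FeS = 1:1): theoretical n(FeS) = 8.0489 mol; at 90.98% yield, n(FeS) = 7.3229 mol.
Step 2 (FeS:H2S = 1:1): theoretical n(H2S) = 7.3229 mol, so theoretical mass = 7.3229 × 34.076 = 249.53 g.
At 86.55% yield, actual mass of H2S = 249.53 × 0.8655 = 215.97 g.

216.0 g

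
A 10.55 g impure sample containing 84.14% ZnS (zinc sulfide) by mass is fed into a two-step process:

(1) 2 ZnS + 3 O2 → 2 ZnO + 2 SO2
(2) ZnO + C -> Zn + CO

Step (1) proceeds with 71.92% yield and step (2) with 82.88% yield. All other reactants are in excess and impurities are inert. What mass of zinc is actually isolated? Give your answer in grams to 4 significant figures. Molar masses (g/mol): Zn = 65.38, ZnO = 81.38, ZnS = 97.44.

Pure ZnS = 10.55 × 0.8414 = 8.8768 g.
n(ZnS) = 8.8768 / 97.44 = 0.091100 mol.
Step 1 (ZnS:ZnO = 2:2): theoretical n(ZnO) = 0.091100 mol; at 71.92% yield, n(ZnO) = 0.065519 mol.
Step 2 (ZnO:Zn = 1:1): theoretical n(Zn) = 0.065519 mol, so theoretical mass = 0.065519 × 65.38 = 4.2836 g.
At 82.88% yield, actual mass of Zn = 4.2836 × 0.8288 = 3.5503 g.

3.550 g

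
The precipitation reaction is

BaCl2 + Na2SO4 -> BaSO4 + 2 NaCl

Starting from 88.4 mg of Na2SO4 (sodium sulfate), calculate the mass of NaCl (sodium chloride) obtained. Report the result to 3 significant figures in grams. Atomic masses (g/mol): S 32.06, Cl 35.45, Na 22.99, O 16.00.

0.0727 g

M(Na2SO4) = 2(22.99) + 32.06 + 4(16.00) = 142.04 g/mol.
M(NaCl) = 22.99 + 35.45 = 58.44 g/mol.
Convert: 88.4 mg = 0.08840 g.
n(Na2SO4) = 0.08840 g / 142.04 g/mol = 0.0006224 mol.
From the equation the Na2SO4:NaCl mole ratio is 1:2, so n(NaCl) = 0.0006224 × 2/1 = 0.001245 mol.
Mass of NaCl = 0.001245 mol × 58.44 g/mol = 0.07274 g.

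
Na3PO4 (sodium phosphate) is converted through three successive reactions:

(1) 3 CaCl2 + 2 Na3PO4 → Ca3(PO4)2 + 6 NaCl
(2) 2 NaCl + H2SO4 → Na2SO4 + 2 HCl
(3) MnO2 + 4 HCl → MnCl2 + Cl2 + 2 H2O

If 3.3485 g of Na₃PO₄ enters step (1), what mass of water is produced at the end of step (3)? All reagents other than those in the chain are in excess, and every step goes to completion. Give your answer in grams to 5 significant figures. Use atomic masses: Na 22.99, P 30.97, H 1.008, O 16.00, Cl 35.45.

M(Na3PO4) = 3(22.99) + 30.97 + 4(16.00) = 163.94 g/mol.
M(H2O) = 2(1.008) + 16.00 = 18.016 g/mol.
n(Na3PO4) = 3.3485 / 163.94 = 0.0204252 mol.
Reaction (1): Na3PO4→NaCl ratio 2:6 ⇒ n(NaCl) = 0.0612755 mol.
Reaction (2): NaCl→HCl ratio 2:2 ⇒ n(HCl) = 0.0612755 mol.
Reaction (3): HCl→H2O ratio 4:2 ⇒ n(H2O) = 0.0306377 mol.
Mass of H2O = 0.0306377 × 18.016 = 0.551969 g.

0.55197 g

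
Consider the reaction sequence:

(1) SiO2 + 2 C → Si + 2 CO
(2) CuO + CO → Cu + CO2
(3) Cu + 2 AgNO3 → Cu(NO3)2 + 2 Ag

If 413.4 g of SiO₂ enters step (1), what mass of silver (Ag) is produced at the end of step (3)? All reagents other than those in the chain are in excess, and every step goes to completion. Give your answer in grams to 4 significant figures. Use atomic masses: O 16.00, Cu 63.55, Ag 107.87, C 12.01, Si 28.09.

2968 g

M(SiO2) = 28.09 + 2(16.00) = 60.09 g/mol.
M(Ag) = 107.87 g/mol.
n(SiO2) = 413.4 / 60.09 = 6.8797 mol.
Reaction (1): SiO2→CO ratio 1:2 ⇒ n(CO) = 13.759 mol.
Reaction (2): CO→Cu ratio 1:1 ⇒ n(Cu) = 13.759 mol.
Reaction (3): Cu→Ag ratio 1:2 ⇒ n(Ag) = 27.519 mol.
Mass of Ag = 27.519 × 107.87 = 2968.4 g.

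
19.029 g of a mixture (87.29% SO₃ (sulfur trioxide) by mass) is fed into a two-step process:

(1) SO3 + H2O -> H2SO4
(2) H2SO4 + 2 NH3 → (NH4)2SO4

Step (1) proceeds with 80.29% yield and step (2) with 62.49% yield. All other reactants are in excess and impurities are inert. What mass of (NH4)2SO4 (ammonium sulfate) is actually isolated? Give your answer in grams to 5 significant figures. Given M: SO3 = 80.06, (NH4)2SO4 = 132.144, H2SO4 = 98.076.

13.756 g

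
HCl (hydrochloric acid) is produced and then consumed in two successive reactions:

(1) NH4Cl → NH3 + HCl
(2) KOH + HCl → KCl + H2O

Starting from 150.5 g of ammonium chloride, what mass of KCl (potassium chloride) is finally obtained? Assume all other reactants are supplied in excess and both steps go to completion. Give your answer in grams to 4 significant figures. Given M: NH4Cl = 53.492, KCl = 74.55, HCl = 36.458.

209.7 g

n(NH4Cl) = 150.50 / 53.492 = 2.8135 mol.
Step 1 gives a 1:1 ratio of NH4Cl to HCl, so n(HCl) = 2.8135 mol.
In step 2 the HCl:KCl ratio is 1:1, so n(KCl) = 2.8135 mol.
Mass of KCl = 2.8135 × 74.55 = 209.75 g.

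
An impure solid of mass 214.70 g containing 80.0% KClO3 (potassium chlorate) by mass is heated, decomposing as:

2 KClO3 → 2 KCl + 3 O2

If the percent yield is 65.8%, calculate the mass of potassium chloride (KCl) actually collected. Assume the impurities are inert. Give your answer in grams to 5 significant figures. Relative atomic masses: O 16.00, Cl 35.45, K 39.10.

68.752 g

Pure KClO3 available = 214.70 g × 0.800 = 171.760 g.
M(KClO3) = 39.10 + 35.45 + 3(16.00) = 122.55 g/mol.
M(KCl) = 39.10 + 35.45 = 74.55 g/mol.
n(KClO3) = 171.760 g / 122.55 g/mol = 1.40155 mol.
From the equation the KClO3:KCl mole ratio is 2:2, so n(KCl) = 1.40155 × 2/2 = 1.40155 mol.
Mass of KCl = 1.40155 mol × 74.55 g/mol = 104.486 g.
Actual mass collected = 104.486 g × 0.658 = 68.7515 g.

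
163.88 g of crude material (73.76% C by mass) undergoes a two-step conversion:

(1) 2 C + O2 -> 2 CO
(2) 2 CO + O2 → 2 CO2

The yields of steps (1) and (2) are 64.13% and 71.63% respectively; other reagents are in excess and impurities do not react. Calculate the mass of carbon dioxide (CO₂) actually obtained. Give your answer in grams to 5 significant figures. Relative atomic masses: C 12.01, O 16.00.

203.48 g

Pure C = 163.88 × 0.7376 = 120.878 g.
M(C) = 12.01 g/mol.
M(CO2) = 12.01 + 2(16.00) = 44.01 g/mol.
n(C) = 120.878 / 12.01 = 10.0648 mol.
Step 1 (C:CO = 2:2): theoretical n(CO) = 10.0648 mol; at 64.13% yield, n(CO) = 6.45454 mol.
Step 2 (CO:CO2 = 2:2): theoretical n(CO2) = 6.45454 mol, so theoretical mass = 6.45454 × 44.01 = 284.064 g.
At 71.63% yield, actual mass of CO2 = 284.064 × 0.7163 = 203.475 g.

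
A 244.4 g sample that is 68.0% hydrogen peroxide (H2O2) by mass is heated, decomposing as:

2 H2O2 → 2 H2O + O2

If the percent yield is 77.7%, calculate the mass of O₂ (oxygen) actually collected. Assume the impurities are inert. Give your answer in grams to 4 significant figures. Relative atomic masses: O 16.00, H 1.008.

60.74 g

Pure H2O2 available = 244.4 g × 0.680 = 166.19 g.
M(H2O2) = 2(1.008) + 2(16.00) = 34.016 g/mol.
M(O2) = 2(16.00) = 32.00 g/mol.
n(H2O2) = 166.19 g / 34.016 g/mol = 4.8857 mol.
From the equation the H2O2:O2 mole ratio is 2:1, so n(O2) = 4.8857 × 1/2 = 2.4429 mol.
Mass of O2 = 2.4429 mol × 32.00 g/mol = 78.171 g.
Actual mass collected = 78.171 g × 0.777 = 60.739 g.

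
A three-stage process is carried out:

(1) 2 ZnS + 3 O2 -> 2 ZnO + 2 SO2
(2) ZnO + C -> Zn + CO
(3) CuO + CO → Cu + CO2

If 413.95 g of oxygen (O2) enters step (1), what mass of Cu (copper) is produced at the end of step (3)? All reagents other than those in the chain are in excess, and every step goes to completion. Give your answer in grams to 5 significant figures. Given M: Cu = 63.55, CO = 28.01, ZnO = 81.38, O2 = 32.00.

n(O2) = 413.95 / 32.00 = 12.9359 mol.
Reaction (1): O2→ZnO ratio 3:2 ⇒ n(ZnO) = 8.62396 mol.
Reaction (2): ZnO→CO ratio 1:1 ⇒ n(CO) = 8.62396 mol.
Reaction (3): CO→Cu ratio 1:1 ⇒ n(Cu) = 8.62396 mol.
Mass of Cu = 8.62396 × 63.55 = 548.053 g.

548.05 g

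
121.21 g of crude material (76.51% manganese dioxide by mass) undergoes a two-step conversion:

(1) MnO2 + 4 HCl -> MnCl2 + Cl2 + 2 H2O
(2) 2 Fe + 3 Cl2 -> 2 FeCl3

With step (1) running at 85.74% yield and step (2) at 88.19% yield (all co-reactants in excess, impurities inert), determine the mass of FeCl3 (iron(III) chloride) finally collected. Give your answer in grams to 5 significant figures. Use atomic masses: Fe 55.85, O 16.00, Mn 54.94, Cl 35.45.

Pure MnO2 = 121.21 × 0.7651 = 92.7378 g.
M(MnO2) = 54.94 + 2(16.00) = 86.94 g/mol.
M(FeCl3) = 55.85 + 3(35.45) = 162.20 g/mol.
n(MnO2) = 92.7378 / 86.94 = 1.06669 mol.
Step 1 (MnO2:Cl2 = 1:1): theoretical n(Cl2) = 1.06669 mol; at 85.74% yield, n(Cl2) = 0.914577 mol.
Step 2 (Cl2:FeCl3 = 3:2): theoretical n(FeCl3) = 0.609718 mol, so theoretical mass = 0.609718 × 162.20 = 98.8963 g.
At 88.19% yield, actual mass of FeCl3 = 98.8963 × 0.8819 = 87.2167 g.

87.217 g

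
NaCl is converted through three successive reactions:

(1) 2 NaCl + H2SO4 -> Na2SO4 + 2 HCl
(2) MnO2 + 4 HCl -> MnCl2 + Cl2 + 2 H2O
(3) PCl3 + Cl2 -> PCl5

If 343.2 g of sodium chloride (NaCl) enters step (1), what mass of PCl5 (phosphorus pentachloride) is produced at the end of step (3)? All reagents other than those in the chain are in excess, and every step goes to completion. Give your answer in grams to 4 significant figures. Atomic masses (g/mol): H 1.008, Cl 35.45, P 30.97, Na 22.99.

M(NaCl) = 22.99 + 35.45 = 58.44 g/mol.
M(PCl5) = 30.97 + 5(35.45) = 208.22 g/mol.
n(NaCl) = 343.2 / 58.44 = 5.8727 mol.
Reaction (1): NaCl→HCl ratio 2:2 ⇒ n(HCl) = 5.8727 mol.
Reaction (2): HCl→Cl2 ratio 4:1 ⇒ n(Cl2) = 1.4682 mol.
Reaction (3): Cl2→PCl5 ratio 1:1 ⇒ n(PCl5) = 1.4682 mol.
Mass of PCl5 = 1.4682 × 208.22 = 305.70 g.

305.7 g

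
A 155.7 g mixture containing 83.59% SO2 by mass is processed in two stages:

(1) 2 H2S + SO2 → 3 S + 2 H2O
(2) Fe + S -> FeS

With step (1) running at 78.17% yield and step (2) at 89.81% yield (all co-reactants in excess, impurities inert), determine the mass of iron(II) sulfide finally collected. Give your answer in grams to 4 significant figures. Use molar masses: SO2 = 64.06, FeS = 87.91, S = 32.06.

376.2 g

Pure SO2 = 155.7 × 0.8359 = 130.15 g.
n(SO2) = 130.15 / 64.06 = 2.0317 mol.
Step 1 (SO2:S = 1:3): theoretical n(S) = 6.0950 mol; at 78.17% yield, n(S) = 4.7645 mol.
Step 2 (S:FeS = 1:1): theoretical n(FeS) = 4.7645 mol, so theoretical mass = 4.7645 × 87.91 = 418.85 g.
At 89.81% yield, actual mass of FeS = 418.85 × 0.8981 = 376.17 g.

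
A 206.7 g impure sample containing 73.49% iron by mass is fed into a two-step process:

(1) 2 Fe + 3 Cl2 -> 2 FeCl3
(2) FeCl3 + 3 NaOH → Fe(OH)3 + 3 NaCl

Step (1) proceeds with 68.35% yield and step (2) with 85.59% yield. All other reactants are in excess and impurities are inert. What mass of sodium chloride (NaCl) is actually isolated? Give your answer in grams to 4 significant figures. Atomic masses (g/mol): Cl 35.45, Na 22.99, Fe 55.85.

Pure Fe = 206.7 × 0.7349 = 151.90 g.
M(Fe) = 55.85 g/mol.
M(NaCl) = 22.99 + 35.45 = 58.44 g/mol.
n(Fe) = 151.90 / 55.85 = 2.7199 mol.
Step 1 (Fe:FeCl3 = 2:2): theoretical n(FeCl3) = 2.7199 mol; at 68.35% yield, n(FeCl3) = 1.8590 mol.
Step 2 (FeCl3:NaCl = 1:3): theoretical n(NaCl) = 5.5771 mol, so theoretical mass = 5.5771 × 58.44 = 325.92 g.
At 85.59% yield, actual mass of NaCl = 325.92 × 0.8559 = 278.96 g.

279.0 g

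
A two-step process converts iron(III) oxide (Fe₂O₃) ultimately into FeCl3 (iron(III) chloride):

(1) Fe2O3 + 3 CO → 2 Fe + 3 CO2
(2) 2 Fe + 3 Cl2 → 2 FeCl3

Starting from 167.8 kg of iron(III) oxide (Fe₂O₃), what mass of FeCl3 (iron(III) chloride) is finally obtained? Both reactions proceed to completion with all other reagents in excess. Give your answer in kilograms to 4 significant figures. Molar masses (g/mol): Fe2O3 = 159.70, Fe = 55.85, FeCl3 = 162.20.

167.8 kg = 167800 g.
n(Fe2O3) = 167800 / 159.70 = 1050.7 mol.
Step 1 gives a 1:2 ratio of Fe2O3 to Fe, so n(Fe) = 2101.4 mol.
In step 2 the Fe:FeCl3 ratio is 2:2, so n(FeCl3) = 2101.4 mol.
Mass of FeCl3 = 2101.4 × 162.20 = 340850 g = 340.9 kg.

340.9 kg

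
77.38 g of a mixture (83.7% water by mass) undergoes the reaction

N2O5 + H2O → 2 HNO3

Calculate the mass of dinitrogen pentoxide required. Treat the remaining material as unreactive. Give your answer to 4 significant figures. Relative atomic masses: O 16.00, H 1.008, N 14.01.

388.3 g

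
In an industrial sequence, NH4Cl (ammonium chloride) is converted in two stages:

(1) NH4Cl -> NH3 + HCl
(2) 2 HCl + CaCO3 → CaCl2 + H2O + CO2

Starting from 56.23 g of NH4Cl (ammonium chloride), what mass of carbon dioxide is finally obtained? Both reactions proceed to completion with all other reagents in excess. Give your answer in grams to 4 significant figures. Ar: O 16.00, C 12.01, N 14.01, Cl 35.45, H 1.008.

M(NH4Cl) = 14.01 + 4(1.008) + 35.45 = 53.492 g/mol.
M(CO2) = 12.01 + 2(16.00) = 44.01 g/mol.
n(NH4Cl) = 56.230 / 53.492 = 1.0512 mol.
Step 1 gives a 1:1 ratio of NH4Cl to HCl, so n(HCl) = 1.0512 mol.
In step 2 the HCl:CO2 ratio is 2:1, so n(CO2) = 0.52559 mol.
Mass of CO2 = 0.52559 × 44.01 = 23.131 g.

23.13 g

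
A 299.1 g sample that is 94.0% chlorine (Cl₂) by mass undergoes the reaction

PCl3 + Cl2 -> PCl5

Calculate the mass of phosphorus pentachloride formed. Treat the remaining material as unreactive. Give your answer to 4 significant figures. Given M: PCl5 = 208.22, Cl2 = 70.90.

825.7 g

Mass of pure Cl2 = 299.1 g × 0.940 = 281.15 g.
n(Cl2) = 281.15 g / 70.90 g/mol = 3.9655 mol.
From the equation the Cl2:PCl5 mole ratio is 1:1, so n(PCl5) = 3.9655 × 1/1 = 3.9655 mol.
Mass of PCl5 = 3.9655 mol × 208.22 g/mol = 825.70 g.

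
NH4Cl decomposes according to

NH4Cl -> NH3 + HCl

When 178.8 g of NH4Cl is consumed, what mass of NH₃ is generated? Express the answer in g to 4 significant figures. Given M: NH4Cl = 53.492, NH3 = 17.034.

n(NH4Cl) = 178.80 g / 53.492 g/mol = 3.3426 mol.
From the equation the NH4Cl:NH3 mole ratio is 1:1, so n(NH3) = 3.3426 × 1/1 = 3.3426 mol.
Mass of NH3 = 3.3426 mol × 17.034 g/mol = 56.937 g.

56.94 g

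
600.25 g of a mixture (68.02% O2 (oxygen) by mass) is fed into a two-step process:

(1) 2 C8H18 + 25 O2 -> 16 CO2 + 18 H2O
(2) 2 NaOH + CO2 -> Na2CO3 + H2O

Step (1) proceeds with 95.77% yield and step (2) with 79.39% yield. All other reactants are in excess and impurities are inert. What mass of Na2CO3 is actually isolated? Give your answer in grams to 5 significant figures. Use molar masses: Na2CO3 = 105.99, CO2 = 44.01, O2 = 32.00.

658.05 g

Pure O2 = 600.25 × 0.6802 = 408.290 g.
n(O2) = 408.290 / 32.00 = 12.7591 mol.
Step 1 (O2:CO2 = 25:16): theoretical n(CO2) = 8.16580 mol; at 95.77% yield, n(CO2) = 7.82039 mol.
Step 2 (CO2:Na2CO3 = 1:1): theoretical n(Na2CO3) = 7.82039 mol, so theoretical mass = 7.82039 × 105.99 = 828.883 g.
At 79.39% yield, actual mass of Na2CO3 = 828.883 × 0.7939 = 658.050 g.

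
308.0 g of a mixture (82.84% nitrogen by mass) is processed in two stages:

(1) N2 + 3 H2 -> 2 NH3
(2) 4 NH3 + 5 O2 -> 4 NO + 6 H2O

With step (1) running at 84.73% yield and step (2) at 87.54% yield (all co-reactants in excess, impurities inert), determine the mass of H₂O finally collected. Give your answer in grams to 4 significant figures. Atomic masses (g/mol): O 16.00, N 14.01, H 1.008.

Pure N2 = 308.0 × 0.8284 = 255.15 g.
M(N2) = 2(14.01) = 28.02 g/mol.
M(H2O) = 2(1.008) + 16.00 = 18.016 g/mol.
n(N2) = 255.15 / 28.02 = 9.1059 mol.
Step 1 (N2:NH3 = 1:2): theoretical n(NH3) = 18.212 mol; at 84.73% yield, n(NH3) = 15.431 mol.
Step 2 (NH3:H2O = 4:6): theoretical n(H2O) = 23.146 mol, so theoretical mass = 23.146 × 18.016 = 417.00 g.
At 87.54% yield, actual mass of H2O = 417.00 × 0.8754 = 365.04 g.

365.0 g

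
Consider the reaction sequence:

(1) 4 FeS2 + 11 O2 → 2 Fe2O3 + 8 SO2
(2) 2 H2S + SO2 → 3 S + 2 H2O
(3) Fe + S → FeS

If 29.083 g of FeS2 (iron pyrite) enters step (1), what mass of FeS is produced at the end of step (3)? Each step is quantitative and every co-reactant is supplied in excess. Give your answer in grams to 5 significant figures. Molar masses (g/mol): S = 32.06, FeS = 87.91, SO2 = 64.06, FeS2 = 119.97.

127.87 g

n(FeS2) = 29.083 / 119.97 = 0.242419 mol.
Reaction (1): FeS2→SO2 ratio 4:8 ⇒ n(SO2) = 0.484838 mol.
Reaction (2): SO2→S ratio 1:3 ⇒ n(S) = 1.45451 mol.
Reaction (3): S→FeS ratio 1:1 ⇒ n(FeS) = 1.45451 mol.
Mass of FeS = 1.45451 × 87.91 = 127.866 g.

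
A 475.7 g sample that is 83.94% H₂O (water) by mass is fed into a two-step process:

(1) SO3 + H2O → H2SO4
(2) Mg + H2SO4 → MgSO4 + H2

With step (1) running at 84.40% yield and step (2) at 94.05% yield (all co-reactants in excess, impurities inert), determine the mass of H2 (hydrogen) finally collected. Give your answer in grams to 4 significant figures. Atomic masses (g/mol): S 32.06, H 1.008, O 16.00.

Pure H2O = 475.7 × 0.8394 = 399.30 g.
M(H2O) = 2(1.008) + 16.00 = 18.016 g/mol.
M(H2) = 2(1.008) = 2.016 g/mol.
n(H2O) = 399.30 / 18.016 = 22.164 mol.
Step 1 (H2O:H2SO4 = 1:1): theoretical n(H2SO4) = 22.164 mol; at 84.40% yield, n(H2SO4) = 18.706 mol.
Step 2 (H2SO4:H2 = 1:1): theoretical n(H2) = 18.706 mol, so theoretical mass = 18.706 × 2.016 = 37.712 g.
At 94.05% yield, actual mass of H2 = 37.712 × 0.9405 = 35.468 g.

35.47 g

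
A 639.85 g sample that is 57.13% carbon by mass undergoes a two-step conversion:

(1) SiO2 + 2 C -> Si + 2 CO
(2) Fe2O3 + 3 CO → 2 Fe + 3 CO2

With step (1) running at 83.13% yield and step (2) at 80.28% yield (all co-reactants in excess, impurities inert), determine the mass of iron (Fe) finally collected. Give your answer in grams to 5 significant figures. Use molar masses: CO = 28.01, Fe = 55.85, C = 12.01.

756.30 g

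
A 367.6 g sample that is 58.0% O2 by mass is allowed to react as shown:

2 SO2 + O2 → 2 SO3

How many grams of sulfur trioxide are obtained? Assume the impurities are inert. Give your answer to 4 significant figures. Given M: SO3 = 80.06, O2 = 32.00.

1067 g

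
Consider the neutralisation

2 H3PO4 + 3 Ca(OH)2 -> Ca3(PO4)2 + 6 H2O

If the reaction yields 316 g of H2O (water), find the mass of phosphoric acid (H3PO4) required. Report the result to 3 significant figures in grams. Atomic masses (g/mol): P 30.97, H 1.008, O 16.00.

573 g

M(H2O) = 2(1.008) + 16.00 = 18.016 g/mol.
M(H3PO4) = 3(1.008) + 30.97 + 4(16.00) = 97.994 g/mol.
n(H2O) = 316.0 g / 18.016 g/mol = 17.54 mol.
From the equation the H2O:H3PO4 mole ratio is 6:2, so n(H3PO4) = 17.54 × 2/6 = 5.847 mol.
Mass of H3PO4 = 5.847 mol × 97.994 g/mol = 572.9 g.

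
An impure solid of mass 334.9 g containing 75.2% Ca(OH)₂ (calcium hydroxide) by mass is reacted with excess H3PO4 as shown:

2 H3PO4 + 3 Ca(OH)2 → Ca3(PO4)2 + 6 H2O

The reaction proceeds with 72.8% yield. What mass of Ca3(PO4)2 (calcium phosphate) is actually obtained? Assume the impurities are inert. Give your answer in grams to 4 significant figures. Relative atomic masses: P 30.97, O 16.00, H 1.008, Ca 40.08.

255.8 g

Pure Ca(OH)2 available = 334.9 g × 0.752 = 251.84 g.
M(Ca(OH)2) = 40.08 + 2(16.00) + 2(1.008) = 74.096 g/mol.
M(Ca3(PO4)2) = 3(40.08) + 2(30.97) + 8(16.00) = 310.18 g/mol.
n(Ca(OH)2) = 251.84 g / 74.096 g/mol = 3.3989 mol.
From the equation the Ca(OH)2:Ca3(PO4)2 mole ratio is 3:1, so n(Ca3(PO4)2) = 3.3989 × 1/3 = 1.1330 mol.
Mass of Ca3(PO4)2 = 1.1330 mol × 310.18 g/mol = 351.42 g.
Actual mass collected = 351.42 g × 0.728 = 255.84 g.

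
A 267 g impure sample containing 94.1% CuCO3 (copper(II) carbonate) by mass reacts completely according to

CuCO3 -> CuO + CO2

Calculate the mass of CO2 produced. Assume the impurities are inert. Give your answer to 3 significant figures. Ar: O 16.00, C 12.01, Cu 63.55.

89.5 g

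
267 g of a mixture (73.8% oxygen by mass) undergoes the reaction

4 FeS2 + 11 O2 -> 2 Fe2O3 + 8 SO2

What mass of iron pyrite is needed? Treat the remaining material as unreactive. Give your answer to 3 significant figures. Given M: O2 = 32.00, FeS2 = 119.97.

Mass of pure O2 = 267 g × 0.738 = 197.0 g.
n(O2) = 197.0 g / 32.00 g/mol = 6.158 mol.
From the equation the O2:FeS2 mole ratio is 11:4, so n(FeS2) = 6.158 × 4/11 = 2.239 mol.
Mass of FeS2 = 2.239 mol × 119.97 g/mol = 268.6 g.

269 g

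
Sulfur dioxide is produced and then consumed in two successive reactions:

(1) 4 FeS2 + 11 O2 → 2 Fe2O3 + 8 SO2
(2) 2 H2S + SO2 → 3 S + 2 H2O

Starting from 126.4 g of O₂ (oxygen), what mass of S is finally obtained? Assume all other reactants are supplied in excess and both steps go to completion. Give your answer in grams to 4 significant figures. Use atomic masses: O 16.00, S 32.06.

276.3 g

M(O2) = 2(16.00) = 32.00 g/mol.
M(S) = 32.06 g/mol.
n(O2) = 126.40 / 32.00 = 3.9500 mol.
Step 1 gives a 11:8 ratio of O2 to SO2, so n(SO2) = 2.8727 mol.
In step 2 the SO2:S ratio is 1:3, so n(S) = 8.6182 mol.
Mass of S = 8.6182 × 32.06 = 276.30 g.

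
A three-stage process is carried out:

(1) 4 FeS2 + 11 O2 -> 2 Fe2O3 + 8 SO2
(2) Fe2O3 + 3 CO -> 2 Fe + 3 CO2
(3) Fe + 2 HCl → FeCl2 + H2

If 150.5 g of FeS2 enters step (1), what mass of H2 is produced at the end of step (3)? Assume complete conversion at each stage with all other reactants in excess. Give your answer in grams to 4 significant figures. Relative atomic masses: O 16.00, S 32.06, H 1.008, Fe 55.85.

M(FeS2) = 55.85 + 2(32.06) = 119.97 g/mol.
M(H2) = 2(1.008) = 2.016 g/mol.
n(FeS2) = 150.5 / 119.97 = 1.2545 mol.
Reaction (1): FeS2→Fe2O3 ratio 4:2 ⇒ n(Fe2O3) = 0.62724 mol.
Reaction (2): Fe2O3→Fe ratio 1:2 ⇒ n(Fe) = 1.2545 mol.
Reaction (3): Fe→H2 ratio 1:1 ⇒ n(H2) = 1.2545 mol.
Mass of H2 = 1.2545 × 2.016 = 2.5290 g.

2.529 g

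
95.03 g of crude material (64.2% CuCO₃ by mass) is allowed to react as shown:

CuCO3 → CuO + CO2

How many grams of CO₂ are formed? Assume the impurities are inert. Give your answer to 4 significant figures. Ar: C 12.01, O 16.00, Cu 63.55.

Mass of pure CuCO3 = 95.03 g × 0.642 = 61.009 g.
M(CuCO3) = 63.55 + 12.01 + 3(16.00) = 123.56 g/mol.
M(CO2) = 12.01 + 2(16.00) = 44.01 g/mol.
n(CuCO3) = 61.009 g / 123.56 g/mol = 0.49376 mol.
From the equation the CuCO3:CO2 mole ratio is 1:1, so n(CO2) = 0.49376 × 1/1 = 0.49376 mol.
Mass of CO2 = 0.49376 mol × 44.01 g/mol = 21.730 g.

21.73 g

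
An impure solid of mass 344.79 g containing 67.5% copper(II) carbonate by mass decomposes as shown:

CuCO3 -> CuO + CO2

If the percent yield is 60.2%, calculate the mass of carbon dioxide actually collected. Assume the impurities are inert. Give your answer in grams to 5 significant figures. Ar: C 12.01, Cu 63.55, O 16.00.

Pure CuCO3 available = 344.79 g × 0.675 = 232.733 g.
M(CuCO3) = 63.55 + 12.01 + 3(16.00) = 123.56 g/mol.
M(CO2) = 12.01 + 2(16.00) = 44.01 g/mol.
n(CuCO3) = 232.733 g / 123.56 g/mol = 1.88356 mol.
From the equation the CuCO3:CO2 mole ratio is 1:1, so n(CO2) = 1.88356 × 1/1 = 1.88356 mol.
Mass of CO2 = 1.88356 mol × 44.01 g/mol = 82.8957 g.
Actual mass collected = 82.8957 g × 0.602 = 49.9032 g.

49.903 g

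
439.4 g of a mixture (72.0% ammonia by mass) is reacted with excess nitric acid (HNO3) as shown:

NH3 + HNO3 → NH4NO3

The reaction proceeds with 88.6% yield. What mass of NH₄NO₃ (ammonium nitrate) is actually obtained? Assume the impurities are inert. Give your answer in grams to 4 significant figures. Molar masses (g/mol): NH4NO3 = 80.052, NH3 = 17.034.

1317 g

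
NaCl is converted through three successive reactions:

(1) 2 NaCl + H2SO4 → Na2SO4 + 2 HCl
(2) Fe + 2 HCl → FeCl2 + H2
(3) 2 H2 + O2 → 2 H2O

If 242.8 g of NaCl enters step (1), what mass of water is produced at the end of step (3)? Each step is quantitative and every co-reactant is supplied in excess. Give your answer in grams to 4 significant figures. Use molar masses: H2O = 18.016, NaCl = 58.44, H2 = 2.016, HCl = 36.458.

37.43 g

n(NaCl) = 242.8 / 58.44 = 4.1547 mol.
Reaction (1): NaCl→HCl ratio 2:2 ⇒ n(HCl) = 4.1547 mol.
Reaction (2): HCl→H2 ratio 2:1 ⇒ n(H2) = 2.0773 mol.
Reaction (3): H2→H2O ratio 2:2 ⇒ n(H2O) = 2.0773 mol.
Mass of H2O = 2.0773 × 18.016 = 37.425 g.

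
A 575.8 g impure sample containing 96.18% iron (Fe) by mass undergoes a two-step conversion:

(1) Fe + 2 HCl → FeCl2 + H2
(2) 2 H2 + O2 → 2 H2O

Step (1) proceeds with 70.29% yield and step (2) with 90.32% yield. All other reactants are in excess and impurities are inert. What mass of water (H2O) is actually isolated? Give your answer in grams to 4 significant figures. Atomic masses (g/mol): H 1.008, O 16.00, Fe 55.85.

Pure Fe = 575.8 × 0.9618 = 553.80 g.
M(Fe) = 55.85 g/mol.
M(H2O) = 2(1.008) + 16.00 = 18.016 g/mol.
n(Fe) = 553.80 / 55.85 = 9.9159 mol.
Step 1 (Fe:H2 = 1:1): theoretical n(H2) = 9.9159 mol; at 70.29% yield, n(H2) = 6.9699 mol.
Step 2 (H2:H2O = 2:2): theoretical n(H2O) = 6.9699 mol, so theoretical mass = 6.9699 × 18.016 = 125.57 g.
At 90.32% yield, actual mass of H2O = 125.57 × 0.9032 = 113.41 g.

113.4 g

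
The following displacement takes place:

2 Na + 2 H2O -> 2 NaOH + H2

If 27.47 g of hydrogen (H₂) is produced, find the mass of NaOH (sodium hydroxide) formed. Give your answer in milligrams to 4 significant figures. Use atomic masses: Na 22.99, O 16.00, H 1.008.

M(H2) = 2(1.008) = 2.016 g/mol.
M(NaOH) = 22.99 + 16.00 + 1.008 = 39.998 g/mol.
n(H2) = 27.470 g / 2.016 g/mol = 13.626 mol.
From the equation the H2:NaOH mole ratio is 1:2, so n(NaOH) = 13.626 × 2/1 = 27.252 mol.
Mass of NaOH = 27.252 mol × 39.998 g/mol = 1090.0 g.
Converting to mg: 1090.0 g = 1090000 mg.

1090000 mg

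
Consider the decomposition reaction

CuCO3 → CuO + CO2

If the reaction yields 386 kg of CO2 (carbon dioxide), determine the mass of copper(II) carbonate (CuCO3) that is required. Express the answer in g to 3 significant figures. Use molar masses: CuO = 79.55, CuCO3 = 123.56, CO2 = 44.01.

1080000 g

Convert: 386 kg = 386000 g.
n(CO2) = 386000 g / 44.01 g/mol = 8771 mol.
From the equation the CO2:CuCO3 mole ratio is 1:1, so n(CuCO3) = 8771 × 1/1 = 8771 mol.
Mass of CuCO3 = 8771 mol × 123.56 g/mol = 1.084 × 10^6 g.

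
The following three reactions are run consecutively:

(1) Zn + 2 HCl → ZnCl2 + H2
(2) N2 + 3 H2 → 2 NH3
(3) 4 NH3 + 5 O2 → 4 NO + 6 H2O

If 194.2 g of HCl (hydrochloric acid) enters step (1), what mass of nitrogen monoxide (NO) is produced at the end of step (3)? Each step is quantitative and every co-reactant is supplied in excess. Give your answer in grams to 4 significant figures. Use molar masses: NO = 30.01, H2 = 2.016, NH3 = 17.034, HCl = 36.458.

53.28 g

n(HCl) = 194.2 / 36.458 = 5.3267 mol.
Reaction (1): HCl→H2 ratio 2:1 ⇒ n(H2) = 2.6633 mol.
Reaction (2): H2→NH3 ratio 3:2 ⇒ n(NH3) = 1.7756 mol.
Reaction (3): NH3→NO ratio 4:4 ⇒ n(NO) = 1.7756 mol.
Mass of NO = 1.7756 × 30.01 = 53.285 g.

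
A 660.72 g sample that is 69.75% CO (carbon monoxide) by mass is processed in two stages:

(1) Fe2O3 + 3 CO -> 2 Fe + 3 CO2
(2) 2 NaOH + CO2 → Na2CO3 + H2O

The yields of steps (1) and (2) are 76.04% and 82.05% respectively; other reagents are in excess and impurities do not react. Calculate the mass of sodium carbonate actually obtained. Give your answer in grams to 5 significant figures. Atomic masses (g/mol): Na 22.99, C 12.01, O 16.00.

1088.0 g

Pure CO = 660.72 × 0.6975 = 460.852 g.
M(CO) = 12.01 + 16.00 = 28.01 g/mol.
M(Na2CO3) = 2(22.99) + 12.01 + 3(16.00) = 105.99 g/mol.
n(CO) = 460.852 / 28.01 = 16.4531 mol.
Step 1 (CO:CO2 = 3:3): theoretical n(CO2) = 16.4531 mol; at 76.04% yield, n(CO2) = 12.5110 mol.
Step 2 (CO2:Na2CO3 = 1:1): theoretical n(Na2CO3) = 12.5110 mol, so theoretical mass = 12.5110 × 105.99 = 1326.04 g.
At 82.05% yield, actual mass of Na2CO3 = 1326.04 × 0.8205 = 1088.01 g.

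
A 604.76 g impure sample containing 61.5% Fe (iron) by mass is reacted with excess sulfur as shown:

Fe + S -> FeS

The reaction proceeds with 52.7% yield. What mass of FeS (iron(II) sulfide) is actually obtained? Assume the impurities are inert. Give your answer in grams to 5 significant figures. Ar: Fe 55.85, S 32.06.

308.52 g

Pure Fe available = 604.76 g × 0.615 = 371.927 g.
M(Fe) = 55.85 g/mol.
M(FeS) = 55.85 + 32.06 = 87.91 g/mol.
n(Fe) = 371.927 g / 55.85 g/mol = 6.65940 mol.
From the equation the Fe:FeS mole ratio is 1:1, so n(FeS) = 6.65940 × 1/1 = 6.65940 mol.
Mass of FeS = 6.65940 mol × 87.91 g/mol = 585.428 g.
Actual mass collected = 585.428 g × 0.527 = 308.520 g.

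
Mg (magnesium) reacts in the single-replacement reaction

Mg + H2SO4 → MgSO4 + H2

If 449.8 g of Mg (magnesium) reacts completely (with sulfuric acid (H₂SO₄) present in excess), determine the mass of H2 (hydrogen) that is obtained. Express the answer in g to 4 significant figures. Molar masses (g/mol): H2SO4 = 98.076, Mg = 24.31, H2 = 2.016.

37.30 g

n(Mg) = 449.80 g / 24.31 g/mol = 18.503 mol.
From the equation the Mg:H2 mole ratio is 1:1, so n(H2) = 18.503 × 1/1 = 18.503 mol.
Mass of H2 = 18.503 mol × 2.016 g/mol = 37.301 g.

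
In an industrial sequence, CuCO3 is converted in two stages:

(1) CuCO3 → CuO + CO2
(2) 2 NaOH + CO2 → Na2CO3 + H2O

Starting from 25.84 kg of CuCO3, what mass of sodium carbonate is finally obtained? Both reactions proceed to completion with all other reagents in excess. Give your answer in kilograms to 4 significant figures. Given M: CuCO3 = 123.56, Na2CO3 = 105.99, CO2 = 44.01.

25.84 kg = 25840 g.
n(CuCO3) = 25840 / 123.56 = 209.13 mol.
Step 1 gives a 1:1 ratio of CuCO3 to CO2, so n(CO2) = 209.13 mol.
In step 2 the CO2:Na2CO3 ratio is 1:1, so n(Na2CO3) = 209.13 mol.
Mass of Na2CO3 = 209.13 × 105.99 = 22166 g = 22.17 kg.

22.17 kg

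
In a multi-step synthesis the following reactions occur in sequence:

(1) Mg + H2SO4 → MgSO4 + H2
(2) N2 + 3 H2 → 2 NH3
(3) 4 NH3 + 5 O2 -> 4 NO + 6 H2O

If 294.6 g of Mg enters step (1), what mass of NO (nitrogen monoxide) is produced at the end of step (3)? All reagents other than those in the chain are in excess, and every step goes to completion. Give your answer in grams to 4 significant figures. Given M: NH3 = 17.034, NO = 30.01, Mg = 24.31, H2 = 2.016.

n(Mg) = 294.6 / 24.31 = 12.118 mol.
Reaction (1): Mg→H2 ratio 1:1 ⇒ n(H2) = 12.118 mol.
Reaction (2): H2→NH3 ratio 3:2 ⇒ n(NH3) = 8.0790 mol.
Reaction (3): NH3→NO ratio 4:4 ⇒ n(NO) = 8.0790 mol.
Mass of NO = 8.0790 × 30.01 = 242.45 g.

242.5 g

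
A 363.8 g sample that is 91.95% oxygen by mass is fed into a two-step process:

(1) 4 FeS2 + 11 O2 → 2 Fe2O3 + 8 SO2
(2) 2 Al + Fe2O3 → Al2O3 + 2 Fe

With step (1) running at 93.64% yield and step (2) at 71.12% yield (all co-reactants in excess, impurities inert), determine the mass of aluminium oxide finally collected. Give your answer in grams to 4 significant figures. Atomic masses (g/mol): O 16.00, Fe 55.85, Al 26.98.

Pure O2 = 363.8 × 0.9195 = 334.51 g.
M(O2) = 2(16.00) = 32.00 g/mol.
M(Al2O3) = 2(26.98) + 3(16.00) = 101.96 g/mol.
n(O2) = 334.51 / 32.00 = 10.454 mol.
Step 1 (O2:Fe2O3 = 11:2): theoretical n(Fe2O3) = 1.9006 mol; at 93.64% yield, n(Fe2O3) = 1.7798 mol.
Step 2 (Fe2O3:Al2O3 = 1:1): theoretical n(Al2O3) = 1.7798 mol, so theoretical mass = 1.7798 × 101.96 = 181.47 g.
At 71.12% yield, actual mass of Al2O3 = 181.47 × 0.7112 = 129.06 g.

129.1 g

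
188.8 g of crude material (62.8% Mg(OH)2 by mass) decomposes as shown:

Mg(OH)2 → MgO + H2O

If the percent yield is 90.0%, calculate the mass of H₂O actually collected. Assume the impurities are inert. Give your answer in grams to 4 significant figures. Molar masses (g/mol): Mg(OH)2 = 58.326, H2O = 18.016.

32.96 g

Pure Mg(OH)2 available = 188.8 g × 0.628 = 118.57 g.
n(Mg(OH)2) = 118.57 g / 58.326 g/mol = 2.0328 mol.
From the equation the Mg(OH)2:H2O mole ratio is 1:1, so n(H2O) = 2.0328 × 1/1 = 2.0328 mol.
Mass of H2O = 2.0328 mol × 18.016 g/mol = 36.623 g.
Actual mass collected = 36.623 g × 0.900 = 32.961 g.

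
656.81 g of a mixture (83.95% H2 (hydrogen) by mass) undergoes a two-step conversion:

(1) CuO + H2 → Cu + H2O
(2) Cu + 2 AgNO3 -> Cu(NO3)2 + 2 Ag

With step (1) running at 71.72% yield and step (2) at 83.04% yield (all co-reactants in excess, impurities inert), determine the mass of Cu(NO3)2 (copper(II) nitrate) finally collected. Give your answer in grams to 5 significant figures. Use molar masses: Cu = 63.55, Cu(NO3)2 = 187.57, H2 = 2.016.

30553 g

Pure H2 = 656.81 × 0.8395 = 551.392 g.
n(H2) = 551.392 / 2.016 = 273.508 mol.
Step 1 (H2:Cu = 1:1): theoretical n(Cu) = 273.508 mol; at 71.72% yield, n(Cu) = 196.160 mol.
Step 2 (Cu:Cu(NO3)2 = 1:1): theoretical n(Cu(NO3)2) = 196.160 mol, so theoretical mass = 196.160 × 187.57 = 36793.7 g.
At 83.04% yield, actual mass of Cu(NO3)2 = 36793.7 × 0.8304 = 30553.5 g.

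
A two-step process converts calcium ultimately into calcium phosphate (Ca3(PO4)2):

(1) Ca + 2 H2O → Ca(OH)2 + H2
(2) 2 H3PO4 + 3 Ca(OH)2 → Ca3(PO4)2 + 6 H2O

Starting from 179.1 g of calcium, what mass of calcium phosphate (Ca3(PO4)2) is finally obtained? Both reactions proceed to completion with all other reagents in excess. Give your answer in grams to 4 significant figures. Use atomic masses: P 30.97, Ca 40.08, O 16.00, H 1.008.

462.0 g

M(Ca) = 40.08 g/mol.
M(Ca3(PO4)2) = 3(40.08) + 2(30.97) + 8(16.00) = 310.18 g/mol.
n(Ca) = 179.10 / 40.08 = 4.4686 mol.
Step 1 gives a 1:1 ratio of Ca to Ca(OH)2, so n(Ca(OH)2) = 4.4686 mol.
In step 2 the Ca(OH)2:Ca3(PO4)2 ratio is 3:1, so n(Ca3(PO4)2) = 1.4895 mol.
Mass of Ca3(PO4)2 = 1.4895 × 310.18 = 462.02 g.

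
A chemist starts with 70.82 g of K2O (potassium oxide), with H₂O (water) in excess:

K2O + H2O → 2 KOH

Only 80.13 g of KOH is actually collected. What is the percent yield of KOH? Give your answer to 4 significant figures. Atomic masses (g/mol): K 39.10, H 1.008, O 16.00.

94.98 %

M(K2O) = 2(39.10) + 16.00 = 94.20 g/mol.
M(KOH) = 39.10 + 16.00 + 1.008 = 56.108 g/mol.
n(K2O) = 70.820 g / 94.20 g/mol = 0.75180 mol.
From the equation the K2O:KOH mole ratio is 1:2, so n(KOH) = 0.75180 × 2/1 = 1.5036 mol.
Mass of KOH = 1.5036 mol × 56.108 g/mol = 84.365 g.
This is the theoretical yield. Percent yield = 80.13 g / 84.365 g × 100% = 94.981%.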